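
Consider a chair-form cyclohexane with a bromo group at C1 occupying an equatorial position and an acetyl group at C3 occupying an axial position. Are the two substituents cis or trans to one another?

trans

C1 and C3 have the same parity, so their axial bonds point in the same direction.
With same-parity carbons, two substituents on the same face are both axial or both equatorial; opposite faces give one of each.
Here the groups are equatorial/axial → opposite face → trans.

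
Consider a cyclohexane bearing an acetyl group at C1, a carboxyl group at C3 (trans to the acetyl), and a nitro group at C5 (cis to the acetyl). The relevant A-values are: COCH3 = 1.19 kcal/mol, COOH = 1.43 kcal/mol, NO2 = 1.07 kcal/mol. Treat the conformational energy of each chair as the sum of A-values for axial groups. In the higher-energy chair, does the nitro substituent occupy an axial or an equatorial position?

Chair I (acetyl axial, carboxyl equatorial, nitro axial): E = 2.26 kcal/mol.
Chair II (acetyl equatorial, carboxyl axial, nitro equatorial): E = 1.43 kcal/mol.
Chair I is the less stable (higher-energy) conformer, and in that chair the nitro group is axial.

axial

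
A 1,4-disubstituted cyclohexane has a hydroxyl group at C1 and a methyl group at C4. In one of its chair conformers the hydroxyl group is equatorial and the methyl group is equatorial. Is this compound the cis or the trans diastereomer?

trans

C1 and C4 have opposite parity, so their axial bonds point in opposite directions.
With opposite-parity carbons, two substituents on the same face are one axial and one equatorial; opposite faces give both axial or both equatorial.
Here the groups are equatorial/equatorial → opposite face → trans.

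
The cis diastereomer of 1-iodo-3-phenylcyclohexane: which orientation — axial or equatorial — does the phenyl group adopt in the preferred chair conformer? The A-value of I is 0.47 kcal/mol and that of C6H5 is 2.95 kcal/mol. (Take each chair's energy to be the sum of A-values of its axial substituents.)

equatorial

C1 and C3 have the same parity, so for the cis isomer the two substituents are e,e in one chair and a,a in the other.
Chair I (iodo axial, phenyl axial): E = 3.42 kcal/mol.
Chair II (iodo equatorial, phenyl equatorial): E = 0.00 kcal/mol.
Chair II is the more stable (lower-energy) conformer, and in that chair the phenyl group is equatorial.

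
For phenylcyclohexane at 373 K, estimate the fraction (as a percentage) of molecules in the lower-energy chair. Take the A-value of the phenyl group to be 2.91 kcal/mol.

One chair has the phenyl group axial (E = 2.91 kcal/mol) and the other has it equatorial (E = 0).
ΔG = 2.91 kcal/mol between the two chairs.
K = exp(ΔG/RT) with R = 1.987×10⁻³ kcal mol⁻¹ K⁻¹ and T = 373 K gives K ≈ 50.7.
Fraction in the lower-energy chair = K/(K+1) = 98.1%.

98.1%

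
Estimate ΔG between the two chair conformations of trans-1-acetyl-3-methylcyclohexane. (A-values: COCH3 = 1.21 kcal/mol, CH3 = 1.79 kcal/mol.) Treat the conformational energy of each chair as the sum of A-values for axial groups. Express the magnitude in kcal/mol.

0.58 kcal/mol

C1 and C3 have the same parity, so for the trans isomer the two substituents are one axial and one equatorial in each chair.
Chair I (acetyl axial, methyl equatorial): E = 1.21 kcal/mol.
Chair II (acetyl equatorial, methyl axial): E = 1.79 kcal/mol.
ΔE = 1.79 − 1.21 = 0.58 kcal/mol; chair I is more stable.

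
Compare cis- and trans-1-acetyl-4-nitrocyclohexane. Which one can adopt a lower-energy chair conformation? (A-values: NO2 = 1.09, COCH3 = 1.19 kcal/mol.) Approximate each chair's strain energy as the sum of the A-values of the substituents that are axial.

At 1,4 positions (parity opposite): cis → (a,e or e,a); trans → (e,e or a,a).
Best chair for cis: E = 1.09 kcal/mol; best chair for trans: E = 0.00 kcal/mol.
The trans isomer is lower by 1.09 kcal/mol.

trans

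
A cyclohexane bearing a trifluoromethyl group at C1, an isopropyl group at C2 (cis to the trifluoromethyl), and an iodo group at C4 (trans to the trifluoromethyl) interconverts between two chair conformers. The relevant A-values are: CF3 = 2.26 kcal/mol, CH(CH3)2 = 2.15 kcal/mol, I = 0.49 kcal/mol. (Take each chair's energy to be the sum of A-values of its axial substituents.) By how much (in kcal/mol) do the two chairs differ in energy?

Chair I (trifluoromethyl axial, isopropyl equatorial, iodo axial): E = 2.75 kcal/mol.
Chair II (trifluoromethyl equatorial, isopropyl axial, iodo equatorial): E = 2.15 kcal/mol.
ΔE = 2.75 − 2.15 = 0.60 kcal/mol; chair II is more stable.

0.60 kcal/mol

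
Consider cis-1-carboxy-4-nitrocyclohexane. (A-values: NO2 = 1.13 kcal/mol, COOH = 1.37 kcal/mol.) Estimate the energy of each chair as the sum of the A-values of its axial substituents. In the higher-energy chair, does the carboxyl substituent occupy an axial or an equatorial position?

axial

C1 and C4 have opposite parity, so for the cis isomer the two substituents are one axial and one equatorial in each chair.
Chair I (nitro axial, carboxyl equatorial): E = 1.13 kcal/mol.
Chair II (nitro equatorial, carboxyl axial): E = 1.37 kcal/mol.
Chair II is the less stable (higher-energy) conformer, and in that chair the carboxyl group is axial.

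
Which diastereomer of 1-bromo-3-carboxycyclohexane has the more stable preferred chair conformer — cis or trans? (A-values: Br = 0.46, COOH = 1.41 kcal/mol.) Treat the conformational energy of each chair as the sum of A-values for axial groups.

At 1,3 positions (parity same): cis → (e,e or a,a); trans → (a,e or e,a).
Best chair for cis: E = 0.00 kcal/mol; best chair for trans: E = 0.46 kcal/mol.
The cis isomer is lower by 0.46 kcal/mol.

cis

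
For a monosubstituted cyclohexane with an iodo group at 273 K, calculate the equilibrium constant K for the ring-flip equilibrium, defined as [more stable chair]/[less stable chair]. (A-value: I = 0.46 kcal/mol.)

One chair has the iodo group axial (E = 0.46 kcal/mol) and the other has it equatorial (E = 0).
ΔG = 0.46 kcal/mol between the two chairs.
K = exp(ΔG/RT) with R = 1.987×10⁻³ kcal mol⁻¹ K⁻¹ and T = 273 K gives K ≈ 2.33.

K ≈ 2.33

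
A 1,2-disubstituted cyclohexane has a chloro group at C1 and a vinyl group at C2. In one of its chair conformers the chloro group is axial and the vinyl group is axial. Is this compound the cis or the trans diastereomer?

C1 and C2 have opposite parity, so their axial bonds point in opposite directions.
With opposite-parity carbons, two substituents on the same face are one axial and one equatorial; opposite faces give both axial or both equatorial.
Here the groups are axial/axial → opposite face → trans.

trans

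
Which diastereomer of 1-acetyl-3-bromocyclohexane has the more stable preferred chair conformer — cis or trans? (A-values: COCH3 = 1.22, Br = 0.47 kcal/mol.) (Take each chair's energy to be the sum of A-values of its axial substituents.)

At 1,3 positions (parity same): cis → (e,e or a,a); trans → (a,e or e,a).
Best chair for cis: E = 0.00 kcal/mol; best chair for trans: E = 0.47 kcal/mol.
The cis isomer is lower by 0.47 kcal/mol.

cis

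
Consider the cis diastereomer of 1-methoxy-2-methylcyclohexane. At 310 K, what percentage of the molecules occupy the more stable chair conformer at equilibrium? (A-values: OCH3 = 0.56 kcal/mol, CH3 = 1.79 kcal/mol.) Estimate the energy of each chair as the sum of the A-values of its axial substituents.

C1 and C2 have opposite parity, so for the cis isomer the two substituents are one axial and one equatorial in each chair.
Chair I (methoxy axial, methyl equatorial): E = 0.56 kcal/mol; chair II (methoxy equatorial, methyl axial): E = 1.79 kcal/mol.
ΔG = 1.23 kcal/mol between the two chairs.
K = exp(ΔG/RT) with R = 1.987×10⁻³ kcal mol⁻¹ K⁻¹ and T = 310 K gives K ≈ 7.37.
Fraction in the lower-energy chair = K/(K+1) = 88.0%.

88.0%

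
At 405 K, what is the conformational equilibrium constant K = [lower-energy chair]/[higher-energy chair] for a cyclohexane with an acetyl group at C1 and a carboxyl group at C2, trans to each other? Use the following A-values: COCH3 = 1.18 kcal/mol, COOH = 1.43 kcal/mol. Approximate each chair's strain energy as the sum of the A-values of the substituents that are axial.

C1 and C2 have opposite parity, so for the trans isomer the two substituents are e,e in one chair and a,a in the other.
Chair I (acetyl axial, carboxyl axial): E = 2.61 kcal/mol; chair II (acetyl equatorial, carboxyl equatorial): E = 0.00 kcal/mol.
ΔG = 2.61 kcal/mol between the two chairs.
K = exp(ΔG/RT) with R = 1.987×10⁻³ kcal mol⁻¹ K⁻¹ and T = 405 K gives K ≈ 25.6.

K ≈ 25.6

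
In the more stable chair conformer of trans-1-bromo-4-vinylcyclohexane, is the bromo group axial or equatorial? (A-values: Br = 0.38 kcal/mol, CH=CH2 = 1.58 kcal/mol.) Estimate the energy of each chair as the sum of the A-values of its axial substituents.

C1 and C4 have opposite parity, so for the trans isomer the two substituents are e,e in one chair and a,a in the other.
Chair I (bromo axial, vinyl axial): E = 1.96 kcal/mol.
Chair II (bromo equatorial, vinyl equatorial): E = 0.00 kcal/mol.
Chair II is the more stable (lower-energy) conformer, and in that chair the bromo group is equatorial.

equatorial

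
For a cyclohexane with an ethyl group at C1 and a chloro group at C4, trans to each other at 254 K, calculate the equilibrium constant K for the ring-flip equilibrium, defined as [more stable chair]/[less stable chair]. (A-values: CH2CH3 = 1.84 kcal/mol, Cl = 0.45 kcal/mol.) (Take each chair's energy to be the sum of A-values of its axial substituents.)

C1 and C4 have opposite parity, so for the trans isomer the two substituents are e,e in one chair and a,a in the other.
Chair I (ethyl axial, chloro axial): E = 2.29 kcal/mol; chair II (ethyl equatorial, chloro equatorial): E = 0.00 kcal/mol.
ΔG = 2.29 kcal/mol between the two chairs.
K = exp(ΔG/RT) with R = 1.987×10⁻³ kcal mol⁻¹ K⁻¹ and T = 254 K gives K ≈ 93.4.

K ≈ 93.4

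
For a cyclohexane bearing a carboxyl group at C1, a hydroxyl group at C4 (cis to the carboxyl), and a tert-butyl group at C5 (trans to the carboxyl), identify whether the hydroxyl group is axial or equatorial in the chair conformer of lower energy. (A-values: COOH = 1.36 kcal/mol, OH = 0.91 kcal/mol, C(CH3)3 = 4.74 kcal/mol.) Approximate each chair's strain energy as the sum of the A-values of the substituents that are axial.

Chair I (carboxyl axial, hydroxyl equatorial, tert-butyl equatorial): E = 1.36 kcal/mol.
Chair II (carboxyl equatorial, hydroxyl axial, tert-butyl axial): E = 5.65 kcal/mol.
Chair I is the more stable (lower-energy) conformer, and in that chair the hydroxyl group is equatorial.

equatorial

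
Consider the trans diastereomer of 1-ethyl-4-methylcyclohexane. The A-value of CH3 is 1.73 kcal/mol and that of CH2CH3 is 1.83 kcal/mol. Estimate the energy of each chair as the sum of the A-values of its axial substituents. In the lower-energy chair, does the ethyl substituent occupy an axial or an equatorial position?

equatorial

C1 and C4 have opposite parity, so for the trans isomer the two substituents are e,e in one chair and a,a in the other.
Chair I (methyl axial, ethyl axial): E = 3.56 kcal/mol.
Chair II (methyl equatorial, ethyl equatorial): E = 0.00 kcal/mol.
Chair II is the more stable (lower-energy) conformer, and in that chair the ethyl group is equatorial.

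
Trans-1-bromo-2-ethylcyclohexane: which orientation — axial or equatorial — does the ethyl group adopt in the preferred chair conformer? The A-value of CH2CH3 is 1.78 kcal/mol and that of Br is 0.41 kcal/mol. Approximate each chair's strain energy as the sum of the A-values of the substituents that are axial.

C1 and C2 have opposite parity, so for the trans isomer the two substituents are e,e in one chair and a,a in the other.
Chair I (ethyl axial, bromo axial): E = 2.19 kcal/mol.
Chair II (ethyl equatorial, bromo equatorial): E = 0.00 kcal/mol.
Chair II is the more stable (lower-energy) conformer, and in that chair the ethyl group is equatorial.

equatorial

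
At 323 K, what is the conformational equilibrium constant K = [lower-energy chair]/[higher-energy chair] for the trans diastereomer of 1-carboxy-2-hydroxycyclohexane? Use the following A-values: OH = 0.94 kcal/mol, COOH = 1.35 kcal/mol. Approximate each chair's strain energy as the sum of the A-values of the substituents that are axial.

C1 and C2 have opposite parity, so for the trans isomer the two substituents are e,e in one chair and a,a in the other.
Chair I (hydroxyl axial, carboxyl axial): E = 2.29 kcal/mol; chair II (hydroxyl equatorial, carboxyl equatorial): E = 0.00 kcal/mol.
ΔG = 2.29 kcal/mol between the two chairs.
K = exp(ΔG/RT) with R = 1.987×10⁻³ kcal mol⁻¹ K⁻¹ and T = 323 K gives K ≈ 35.4.

K ≈ 35.4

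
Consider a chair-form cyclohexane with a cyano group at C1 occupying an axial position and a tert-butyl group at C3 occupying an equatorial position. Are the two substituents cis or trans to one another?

C1 and C3 have the same parity, so their axial bonds point in the same direction.
With same-parity carbons, two substituents on the same face are both axial or both equatorial; opposite faces give one of each.
Here the groups are axial/equatorial → opposite face → trans.

trans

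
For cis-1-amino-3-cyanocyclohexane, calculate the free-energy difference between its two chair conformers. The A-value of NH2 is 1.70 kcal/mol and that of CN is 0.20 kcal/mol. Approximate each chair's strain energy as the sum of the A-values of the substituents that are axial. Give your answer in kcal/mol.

1.90 kcal/mol

C1 and C3 have the same parity, so for the cis isomer the two substituents are e,e in one chair and a,a in the other.
Chair I (amino axial, cyano axial): E = 1.90 kcal/mol.
Chair II (amino equatorial, cyano equatorial): E = 0.00 kcal/mol.
ΔE = 1.90 − 0.00 = 1.90 kcal/mol; chair II is more stable.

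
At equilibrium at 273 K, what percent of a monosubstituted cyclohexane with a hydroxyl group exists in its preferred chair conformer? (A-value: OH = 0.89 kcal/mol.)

83.8%

One chair has the hydroxyl group axial (E = 0.89 kcal/mol) and the other has it equatorial (E = 0).
ΔG = 0.89 kcal/mol between the two chairs.
K = exp(ΔG/RT) with R = 1.987×10⁻³ kcal mol⁻¹ K⁻¹ and T = 273 K gives K ≈ 5.16.
Fraction in the lower-energy chair = K/(K+1) = 83.8%.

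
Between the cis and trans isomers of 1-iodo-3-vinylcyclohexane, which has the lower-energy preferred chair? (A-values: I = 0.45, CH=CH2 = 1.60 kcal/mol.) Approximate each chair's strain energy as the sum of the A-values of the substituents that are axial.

At 1,3 positions (parity same): cis → (e,e or a,a); trans → (a,e or e,a).
Best chair for cis: E = 0.00 kcal/mol; best chair for trans: E = 0.45 kcal/mol.
The cis isomer is lower by 0.45 kcal/mol.

cis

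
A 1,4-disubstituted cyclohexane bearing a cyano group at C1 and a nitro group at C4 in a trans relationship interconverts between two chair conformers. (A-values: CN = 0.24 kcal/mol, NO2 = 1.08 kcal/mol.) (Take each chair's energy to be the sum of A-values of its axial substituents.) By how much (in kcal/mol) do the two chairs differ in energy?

C1 and C4 have opposite parity, so for the trans isomer the two substituents are e,e in one chair and a,a in the other.
Chair I (cyano axial, nitro axial): E = 1.32 kcal/mol.
Chair II (cyano equatorial, nitro equatorial): E = 0.00 kcal/mol.
ΔE = 1.32 − 0.00 = 1.32 kcal/mol; chair II is more stable.

1.32 kcal/mol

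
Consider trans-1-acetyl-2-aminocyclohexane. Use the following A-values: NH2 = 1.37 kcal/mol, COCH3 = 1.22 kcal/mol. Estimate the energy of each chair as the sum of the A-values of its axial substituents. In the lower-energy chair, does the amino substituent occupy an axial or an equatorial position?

C1 and C2 have opposite parity, so for the trans isomer the two substituents are e,e in one chair and a,a in the other.
Chair I (amino axial, acetyl axial): E = 2.59 kcal/mol.
Chair II (amino equatorial, acetyl equatorial): E = 0.00 kcal/mol.
Chair II is the more stable (lower-energy) conformer, and in that chair the amino group is equatorial.

equatorial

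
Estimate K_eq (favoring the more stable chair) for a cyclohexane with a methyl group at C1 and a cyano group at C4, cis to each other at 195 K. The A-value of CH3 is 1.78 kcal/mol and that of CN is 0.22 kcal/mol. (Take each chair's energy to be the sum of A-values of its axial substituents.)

C1 and C4 have opposite parity, so for the cis isomer the two substituents are one axial and one equatorial in each chair.
Chair I (methyl axial, cyano equatorial): E = 1.78 kcal/mol; chair II (methyl equatorial, cyano axial): E = 0.22 kcal/mol.
ΔG = 1.56 kcal/mol between the two chairs.
K = exp(ΔG/RT) with R = 1.987×10⁻³ kcal mol⁻¹ K⁻¹ and T = 195 K gives K ≈ 56.

K ≈ 56.0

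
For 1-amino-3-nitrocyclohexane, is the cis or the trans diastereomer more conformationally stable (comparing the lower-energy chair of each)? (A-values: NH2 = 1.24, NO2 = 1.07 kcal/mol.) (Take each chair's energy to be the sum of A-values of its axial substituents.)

cis

At 1,3 positions (parity same): cis → (e,e or a,a); trans → (a,e or e,a).
Best chair for cis: E = 0.00 kcal/mol; best chair for trans: E = 1.07 kcal/mol.
The cis isomer is lower by 1.07 kcal/mol.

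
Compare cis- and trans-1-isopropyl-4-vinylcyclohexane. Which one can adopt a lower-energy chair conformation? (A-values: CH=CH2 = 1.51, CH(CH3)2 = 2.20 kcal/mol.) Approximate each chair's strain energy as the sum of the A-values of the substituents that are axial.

At 1,4 positions (parity opposite): cis → (a,e or e,a); trans → (e,e or a,a).
Best chair for cis: E = 1.51 kcal/mol; best chair for trans: E = 0.00 kcal/mol.
The trans isomer is lower by 1.51 kcal/mol.

trans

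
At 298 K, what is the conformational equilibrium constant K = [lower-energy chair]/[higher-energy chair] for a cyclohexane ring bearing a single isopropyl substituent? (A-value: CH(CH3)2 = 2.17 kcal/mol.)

One chair has the isopropyl group axial (E = 2.17 kcal/mol) and the other has it equatorial (E = 0).
ΔG = 2.17 kcal/mol between the two chairs.
K = exp(ΔG/RT) with R = 1.987×10⁻³ kcal mol⁻¹ K⁻¹ and T = 298 K gives K ≈ 39.

K ≈ 39.0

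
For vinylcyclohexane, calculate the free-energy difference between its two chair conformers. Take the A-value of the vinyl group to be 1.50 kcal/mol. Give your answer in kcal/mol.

A monosubstituted cyclohexane has one chair with the vinyl group axial (E = A = 1.50 kcal/mol) and one with it equatorial (E = 0).
ΔE = 1.50 − 0 = 1.50 kcal/mol.

1.50 kcal/mol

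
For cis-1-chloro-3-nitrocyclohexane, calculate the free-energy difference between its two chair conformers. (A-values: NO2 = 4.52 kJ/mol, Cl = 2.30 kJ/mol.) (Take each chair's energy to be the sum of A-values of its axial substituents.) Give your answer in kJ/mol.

C1 and C3 have the same parity, so for the cis isomer the two substituents are e,e in one chair and a,a in the other.
Chair I (nitro axial, chloro axial): E = 6.82 kJ/mol.
Chair II (nitro equatorial, chloro equatorial): E = 0.00 kJ/mol.
ΔE = 6.82 − 0.00 = 6.82 kJ/mol; chair II is more stable.

6.82 kJ/mol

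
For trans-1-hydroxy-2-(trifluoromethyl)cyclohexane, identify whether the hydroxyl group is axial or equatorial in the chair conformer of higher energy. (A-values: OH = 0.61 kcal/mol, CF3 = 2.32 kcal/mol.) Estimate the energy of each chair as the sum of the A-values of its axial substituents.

axial

C1 and C2 have opposite parity, so for the trans isomer the two substituents are e,e in one chair and a,a in the other.
Chair I (hydroxyl axial, trifluoromethyl axial): E = 2.93 kcal/mol.
Chair II (hydroxyl equatorial, trifluoromethyl equatorial): E = 0.00 kcal/mol.
Chair I is the less stable (higher-energy) conformer, and in that chair the hydroxyl group is axial.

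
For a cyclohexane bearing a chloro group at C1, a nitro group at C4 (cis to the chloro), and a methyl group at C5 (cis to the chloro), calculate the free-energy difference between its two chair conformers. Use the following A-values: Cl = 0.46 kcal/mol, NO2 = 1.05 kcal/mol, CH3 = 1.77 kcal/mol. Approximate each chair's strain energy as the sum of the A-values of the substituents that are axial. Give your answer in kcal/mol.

1.18 kcal/mol

Chair I (chloro axial, nitro equatorial, methyl axial): E = 2.23 kcal/mol.
Chair II (chloro equatorial, nitro axial, methyl equatorial): E = 1.05 kcal/mol.
ΔE = 2.23 − 1.05 = 1.18 kcal/mol; chair II is more stable.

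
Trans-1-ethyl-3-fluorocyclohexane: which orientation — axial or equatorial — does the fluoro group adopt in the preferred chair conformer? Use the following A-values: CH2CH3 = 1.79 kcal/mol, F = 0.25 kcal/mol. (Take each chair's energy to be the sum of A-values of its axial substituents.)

axial

C1 and C3 have the same parity, so for the trans isomer the two substituents are one axial and one equatorial in each chair.
Chair I (ethyl axial, fluoro equatorial): E = 1.79 kcal/mol.
Chair II (ethyl equatorial, fluoro axial): E = 0.25 kcal/mol.
Chair II is the more stable (lower-energy) conformer, and in that chair the fluoro group is axial.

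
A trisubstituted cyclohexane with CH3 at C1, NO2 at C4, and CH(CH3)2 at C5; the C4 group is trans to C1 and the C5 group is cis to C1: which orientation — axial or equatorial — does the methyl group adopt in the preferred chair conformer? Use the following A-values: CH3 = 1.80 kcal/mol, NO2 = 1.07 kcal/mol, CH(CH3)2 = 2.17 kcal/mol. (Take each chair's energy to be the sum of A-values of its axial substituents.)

Chair I (methyl axial, nitro axial, isopropyl axial): E = 5.04 kcal/mol.
Chair II (methyl equatorial, nitro equatorial, isopropyl equatorial): E = 0.00 kcal/mol.
Chair II is the more stable (lower-energy) conformer, and in that chair the methyl group is equatorial.

equatorial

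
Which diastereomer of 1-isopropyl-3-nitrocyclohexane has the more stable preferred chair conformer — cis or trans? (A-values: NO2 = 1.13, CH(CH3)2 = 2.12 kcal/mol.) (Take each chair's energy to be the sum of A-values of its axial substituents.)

cis

At 1,3 positions (parity same): cis → (e,e or a,a); trans → (a,e or e,a).
Best chair for cis: E = 0.00 kcal/mol; best chair for trans: E = 1.13 kcal/mol.
The cis isomer is lower by 1.13 kcal/mol.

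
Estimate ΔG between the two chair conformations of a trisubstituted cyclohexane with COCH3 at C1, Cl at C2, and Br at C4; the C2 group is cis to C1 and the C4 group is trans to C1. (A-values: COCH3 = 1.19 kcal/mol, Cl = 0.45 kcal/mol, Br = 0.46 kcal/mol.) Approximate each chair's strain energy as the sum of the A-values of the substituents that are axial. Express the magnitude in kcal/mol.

Chair I (acetyl axial, chloro equatorial, bromo axial): E = 1.65 kcal/mol.
Chair II (acetyl equatorial, chloro axial, bromo equatorial): E = 0.45 kcal/mol.
ΔE = 1.65 − 0.45 = 1.20 kcal/mol; chair II is more stable.

1.20 kcal/mol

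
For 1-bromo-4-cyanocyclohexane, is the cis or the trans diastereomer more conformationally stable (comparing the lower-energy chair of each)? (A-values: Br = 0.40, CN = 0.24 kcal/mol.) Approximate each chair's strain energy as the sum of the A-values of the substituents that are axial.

At 1,4 positions (parity opposite): cis → (a,e or e,a); trans → (e,e or a,a).
Best chair for cis: E = 0.24 kcal/mol; best chair for trans: E = 0.00 kcal/mol.
The trans isomer is lower by 0.24 kcal/mol.

trans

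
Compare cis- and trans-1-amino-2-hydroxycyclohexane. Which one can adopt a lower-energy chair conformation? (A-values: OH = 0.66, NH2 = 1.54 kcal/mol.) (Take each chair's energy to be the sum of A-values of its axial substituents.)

trans

At 1,2 positions (parity opposite): cis → (a,e or e,a); trans → (e,e or a,a).
Best chair for cis: E = 0.66 kcal/mol; best chair for trans: E = 0.00 kcal/mol.
The trans isomer is lower by 0.66 kcal/mol.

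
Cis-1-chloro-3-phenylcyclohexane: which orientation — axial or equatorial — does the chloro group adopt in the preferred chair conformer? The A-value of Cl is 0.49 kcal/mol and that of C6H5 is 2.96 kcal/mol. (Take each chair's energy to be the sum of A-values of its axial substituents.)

equatorial

C1 and C3 have the same parity, so for the cis isomer the two substituents are e,e in one chair and a,a in the other.
Chair I (chloro axial, phenyl axial): E = 3.45 kcal/mol.
Chair II (chloro equatorial, phenyl equatorial): E = 0.00 kcal/mol.
Chair II is the more stable (lower-energy) conformer, and in that chair the chloro group is equatorial.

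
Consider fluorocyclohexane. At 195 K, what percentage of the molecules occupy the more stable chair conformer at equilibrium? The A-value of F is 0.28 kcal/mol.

67.3%

One chair has the fluoro group axial (E = 0.28 kcal/mol) and the other has it equatorial (E = 0).
ΔG = 0.28 kcal/mol between the two chairs.
K = exp(ΔG/RT) with R = 1.987×10⁻³ kcal mol⁻¹ K⁻¹ and T = 195 K gives K ≈ 2.06.
Fraction in the lower-energy chair = K/(K+1) = 67.3%.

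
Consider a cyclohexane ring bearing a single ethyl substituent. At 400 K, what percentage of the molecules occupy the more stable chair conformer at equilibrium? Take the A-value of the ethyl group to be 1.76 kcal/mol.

One chair has the ethyl group axial (E = 1.76 kcal/mol) and the other has it equatorial (E = 0).
ΔG = 1.76 kcal/mol between the two chairs.
K = exp(ΔG/RT) with R = 1.987×10⁻³ kcal mol⁻¹ K⁻¹ and T = 400 K gives K ≈ 9.16.
Fraction in the lower-energy chair = K/(K+1) = 90.2%.

90.2%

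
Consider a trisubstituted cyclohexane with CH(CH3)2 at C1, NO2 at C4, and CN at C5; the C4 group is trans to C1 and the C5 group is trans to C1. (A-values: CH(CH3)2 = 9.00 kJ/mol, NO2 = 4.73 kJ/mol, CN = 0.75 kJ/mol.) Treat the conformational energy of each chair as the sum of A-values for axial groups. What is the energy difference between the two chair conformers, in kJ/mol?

Chair I (isopropyl axial, nitro axial, cyano equatorial): E = 13.73 kJ/mol.
Chair II (isopropyl equatorial, nitro equatorial, cyano axial): E = 0.75 kJ/mol.
ΔE = 13.73 − 0.75 = 12.98 kJ/mol; chair II is more stable.

12.98 kJ/mol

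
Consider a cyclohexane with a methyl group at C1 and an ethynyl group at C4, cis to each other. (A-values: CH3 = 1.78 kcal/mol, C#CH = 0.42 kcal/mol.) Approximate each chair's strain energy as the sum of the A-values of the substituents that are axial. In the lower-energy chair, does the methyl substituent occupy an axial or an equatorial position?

C1 and C4 have opposite parity, so for the cis isomer the two substituents are one axial and one equatorial in each chair.
Chair I (methyl axial, ethynyl equatorial): E = 1.78 kcal/mol.
Chair II (methyl equatorial, ethynyl axial): E = 0.42 kcal/mol.
Chair II is the more stable (lower-energy) conformer, and in that chair the methyl group is equatorial.

equatorial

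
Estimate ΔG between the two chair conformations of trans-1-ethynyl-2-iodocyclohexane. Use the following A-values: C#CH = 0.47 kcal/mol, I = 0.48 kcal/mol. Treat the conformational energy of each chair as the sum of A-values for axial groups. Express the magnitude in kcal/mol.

C1 and C2 have opposite parity, so for the trans isomer the two substituents are e,e in one chair and a,a in the other.
Chair I (ethynyl axial, iodo axial): E = 0.95 kcal/mol.
Chair II (ethynyl equatorial, iodo equatorial): E = 0.00 kcal/mol.
ΔE = 0.95 − 0.00 = 0.95 kcal/mol; chair II is more stable.

0.95 kcal/mol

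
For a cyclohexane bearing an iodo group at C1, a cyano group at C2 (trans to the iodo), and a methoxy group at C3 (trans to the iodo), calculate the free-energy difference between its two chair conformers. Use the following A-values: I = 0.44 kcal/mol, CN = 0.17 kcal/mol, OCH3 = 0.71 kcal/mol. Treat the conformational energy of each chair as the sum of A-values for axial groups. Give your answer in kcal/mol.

0.10 kcal/mol

Chair I (iodo axial, cyano axial, methoxy equatorial): E = 0.61 kcal/mol.
Chair II (iodo equatorial, cyano equatorial, methoxy axial): E = 0.71 kcal/mol.
ΔE = 0.71 − 0.61 = 0.10 kcal/mol; chair I is more stable.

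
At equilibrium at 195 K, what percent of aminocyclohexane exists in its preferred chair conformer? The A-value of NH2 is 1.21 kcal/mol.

One chair has the amino group axial (E = 1.21 kcal/mol) and the other has it equatorial (E = 0).
ΔG = 1.21 kcal/mol between the two chairs.
K = exp(ΔG/RT) with R = 1.987×10⁻³ kcal mol⁻¹ K⁻¹ and T = 195 K gives K ≈ 22.7.
Fraction in the lower-energy chair = K/(K+1) = 95.8%.

95.8%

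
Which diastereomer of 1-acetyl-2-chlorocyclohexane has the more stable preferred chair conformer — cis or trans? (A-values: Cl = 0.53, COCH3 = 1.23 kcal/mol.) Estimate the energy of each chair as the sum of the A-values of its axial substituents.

trans

At 1,2 positions (parity opposite): cis → (a,e or e,a); trans → (e,e or a,a).
Best chair for cis: E = 0.53 kcal/mol; best chair for trans: E = 0.00 kcal/mol.
The trans isomer is lower by 0.53 kcal/mol.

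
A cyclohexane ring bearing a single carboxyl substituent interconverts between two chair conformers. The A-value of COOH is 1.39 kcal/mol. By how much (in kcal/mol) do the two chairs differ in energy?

1.39 kcal/mol

A monosubstituted cyclohexane has one chair with the carboxyl group axial (E = A = 1.39 kcal/mol) and one with it equatorial (E = 0).
ΔE = 1.39 − 0 = 1.39 kcal/mol.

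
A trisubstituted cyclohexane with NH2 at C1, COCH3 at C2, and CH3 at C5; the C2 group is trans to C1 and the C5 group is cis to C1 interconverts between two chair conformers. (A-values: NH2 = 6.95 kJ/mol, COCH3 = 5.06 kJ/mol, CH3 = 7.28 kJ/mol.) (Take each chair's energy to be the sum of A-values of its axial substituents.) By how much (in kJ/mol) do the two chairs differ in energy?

Chair I (amino axial, acetyl axial, methyl axial): E = 19.29 kJ/mol.
Chair II (amino equatorial, acetyl equatorial, methyl equatorial): E = 0.00 kJ/mol.
ΔE = 19.29 − 0.00 = 19.29 kJ/mol; chair II is more stable.

19.29 kJ/mol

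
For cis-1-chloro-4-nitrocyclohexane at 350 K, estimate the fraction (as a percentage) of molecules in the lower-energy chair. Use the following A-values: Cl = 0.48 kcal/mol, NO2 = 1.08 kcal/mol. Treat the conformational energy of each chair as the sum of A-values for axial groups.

C1 and C4 have opposite parity, so for the cis isomer the two substituents are one axial and one equatorial in each chair.
Chair I (chloro axial, nitro equatorial): E = 0.48 kcal/mol; chair II (chloro equatorial, nitro axial): E = 1.08 kcal/mol.
ΔG = 0.60 kcal/mol between the two chairs.
K = exp(ΔG/RT) with R = 1.987×10⁻³ kcal mol⁻¹ K⁻¹ and T = 350 K gives K ≈ 2.37.
Fraction in the lower-energy chair = K/(K+1) = 70.3%.

70.3%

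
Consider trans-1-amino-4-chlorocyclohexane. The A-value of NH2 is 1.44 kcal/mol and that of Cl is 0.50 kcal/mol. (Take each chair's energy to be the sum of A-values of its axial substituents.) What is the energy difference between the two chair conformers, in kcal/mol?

1.94 kcal/mol

C1 and C4 have opposite parity, so for the trans isomer the two substituents are e,e in one chair and a,a in the other.
Chair I (amino axial, chloro axial): E = 1.94 kcal/mol.
Chair II (amino equatorial, chloro equatorial): E = 0.00 kcal/mol.
ΔE = 1.94 − 0.00 = 1.94 kcal/mol; chair II is more stable.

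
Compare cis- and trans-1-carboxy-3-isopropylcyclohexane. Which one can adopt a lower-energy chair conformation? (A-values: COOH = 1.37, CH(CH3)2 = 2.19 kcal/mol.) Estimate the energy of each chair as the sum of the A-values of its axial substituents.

At 1,3 positions (parity same): cis → (e,e or a,a); trans → (a,e or e,a).
Best chair for cis: E = 0.00 kcal/mol; best chair for trans: E = 1.37 kcal/mol.
The cis isomer is lower by 1.37 kcal/mol.

cis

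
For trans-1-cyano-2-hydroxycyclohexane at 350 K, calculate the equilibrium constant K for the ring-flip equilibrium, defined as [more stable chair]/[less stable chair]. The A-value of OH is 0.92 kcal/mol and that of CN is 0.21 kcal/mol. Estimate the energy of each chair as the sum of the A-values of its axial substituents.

C1 and C2 have opposite parity, so for the trans isomer the two substituents are e,e in one chair and a,a in the other.
Chair I (hydroxyl axial, cyano axial): E = 1.13 kcal/mol; chair II (hydroxyl equatorial, cyano equatorial): E = 0.00 kcal/mol.
ΔG = 1.13 kcal/mol between the two chairs.
K = exp(ΔG/RT) with R = 1.987×10⁻³ kcal mol⁻¹ K⁻¹ and T = 350 K gives K ≈ 5.08.

K ≈ 5.08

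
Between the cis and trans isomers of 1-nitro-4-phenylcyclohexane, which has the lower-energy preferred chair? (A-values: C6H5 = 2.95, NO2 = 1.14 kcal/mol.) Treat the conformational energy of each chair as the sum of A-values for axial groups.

At 1,4 positions (parity opposite): cis → (a,e or e,a); trans → (e,e or a,a).
Best chair for cis: E = 1.14 kcal/mol; best chair for trans: E = 0.00 kcal/mol.
The trans isomer is lower by 1.14 kcal/mol.

trans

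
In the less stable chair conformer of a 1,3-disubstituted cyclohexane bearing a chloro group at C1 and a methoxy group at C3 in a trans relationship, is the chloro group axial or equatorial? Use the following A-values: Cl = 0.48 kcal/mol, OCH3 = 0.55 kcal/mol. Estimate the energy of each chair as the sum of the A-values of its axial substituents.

equatorial

C1 and C3 have the same parity, so for the trans isomer the two substituents are one axial and one equatorial in each chair.
Chair I (chloro axial, methoxy equatorial): E = 0.48 kcal/mol.
Chair II (chloro equatorial, methoxy axial): E = 0.55 kcal/mol.
Chair II is the less stable (higher-energy) conformer, and in that chair the chloro group is equatorial.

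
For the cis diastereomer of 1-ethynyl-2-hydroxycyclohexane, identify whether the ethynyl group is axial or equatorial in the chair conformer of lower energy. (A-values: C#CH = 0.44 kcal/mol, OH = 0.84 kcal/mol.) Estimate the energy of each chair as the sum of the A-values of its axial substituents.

axial

C1 and C2 have opposite parity, so for the cis isomer the two substituents are one axial and one equatorial in each chair.
Chair I (ethynyl axial, hydroxyl equatorial): E = 0.44 kcal/mol.
Chair II (ethynyl equatorial, hydroxyl axial): E = 0.84 kcal/mol.
Chair I is the more stable (lower-energy) conformer, and in that chair the ethynyl group is axial.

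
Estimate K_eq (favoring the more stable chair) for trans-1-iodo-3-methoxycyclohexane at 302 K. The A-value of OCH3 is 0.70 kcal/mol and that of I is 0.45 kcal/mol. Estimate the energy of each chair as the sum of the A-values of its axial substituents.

K ≈ 1.52

C1 and C3 have the same parity, so for the trans isomer the two substituents are one axial and one equatorial in each chair.
Chair I (methoxy axial, iodo equatorial): E = 0.70 kcal/mol; chair II (methoxy equatorial, iodo axial): E = 0.45 kcal/mol.
ΔG = 0.25 kcal/mol between the two chairs.
K = exp(ΔG/RT) with R = 1.987×10⁻³ kcal mol⁻¹ K⁻¹ and T = 302 K gives K ≈ 1.52.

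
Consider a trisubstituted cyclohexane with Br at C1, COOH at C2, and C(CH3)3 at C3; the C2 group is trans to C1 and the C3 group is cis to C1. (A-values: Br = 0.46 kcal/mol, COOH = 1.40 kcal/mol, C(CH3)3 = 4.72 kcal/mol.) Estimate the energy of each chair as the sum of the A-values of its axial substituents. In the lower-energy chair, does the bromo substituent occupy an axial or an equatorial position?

Chair I (bromo axial, carboxyl axial, tert-butyl axial): E = 6.58 kcal/mol.
Chair II (bromo equatorial, carboxyl equatorial, tert-butyl equatorial): E = 0.00 kcal/mol.
Chair II is the more stable (lower-energy) conformer, and in that chair the bromo group is equatorial.

equatorial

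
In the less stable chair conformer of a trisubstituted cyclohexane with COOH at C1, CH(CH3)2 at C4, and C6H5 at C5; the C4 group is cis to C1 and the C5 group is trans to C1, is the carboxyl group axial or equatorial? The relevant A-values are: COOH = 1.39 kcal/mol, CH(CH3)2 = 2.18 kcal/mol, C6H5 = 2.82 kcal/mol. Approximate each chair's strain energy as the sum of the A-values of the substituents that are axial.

equatorial

Chair I (carboxyl axial, isopropyl equatorial, phenyl equatorial): E = 1.39 kcal/mol.
Chair II (carboxyl equatorial, isopropyl axial, phenyl axial): E = 5.00 kcal/mol.
Chair II is the less stable (higher-energy) conformer, and in that chair the carboxyl group is equatorial.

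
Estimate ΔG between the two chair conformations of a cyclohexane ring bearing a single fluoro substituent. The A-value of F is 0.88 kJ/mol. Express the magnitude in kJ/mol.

A monosubstituted cyclohexane has one chair with the fluoro group axial (E = A = 0.88 kJ/mol) and one with it equatorial (E = 0).
ΔE = 0.88 − 0 = 0.88 kJ/mol.

0.88 kJ/mol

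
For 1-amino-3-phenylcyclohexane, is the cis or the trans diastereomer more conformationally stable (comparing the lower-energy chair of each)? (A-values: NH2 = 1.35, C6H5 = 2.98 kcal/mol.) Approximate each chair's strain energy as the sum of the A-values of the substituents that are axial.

cis

At 1,3 positions (parity same): cis → (e,e or a,a); trans → (a,e or e,a).
Best chair for cis: E = 0.00 kcal/mol; best chair for trans: E = 1.35 kcal/mol.
The cis isomer is lower by 1.35 kcal/mol.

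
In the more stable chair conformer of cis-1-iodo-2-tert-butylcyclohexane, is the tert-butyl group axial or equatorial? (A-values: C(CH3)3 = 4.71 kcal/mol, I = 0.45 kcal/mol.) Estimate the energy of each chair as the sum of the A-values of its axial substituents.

equatorial

C1 and C2 have opposite parity, so for the cis isomer the two substituents are one axial and one equatorial in each chair.
Chair I (tert-butyl axial, iodo equatorial): E = 4.71 kcal/mol.
Chair II (tert-butyl equatorial, iodo axial): E = 0.45 kcal/mol.
Chair II is the more stable (lower-energy) conformer, and in that chair the tert-butyl group is equatorial.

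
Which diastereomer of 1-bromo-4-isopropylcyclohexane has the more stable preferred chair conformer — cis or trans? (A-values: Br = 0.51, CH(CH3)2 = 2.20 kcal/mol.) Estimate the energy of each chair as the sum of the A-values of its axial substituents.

trans

At 1,4 positions (parity opposite): cis → (a,e or e,a); trans → (e,e or a,a).
Best chair for cis: E = 0.51 kcal/mol; best chair for trans: E = 0.00 kcal/mol.
The trans isomer is lower by 0.51 kcal/mol.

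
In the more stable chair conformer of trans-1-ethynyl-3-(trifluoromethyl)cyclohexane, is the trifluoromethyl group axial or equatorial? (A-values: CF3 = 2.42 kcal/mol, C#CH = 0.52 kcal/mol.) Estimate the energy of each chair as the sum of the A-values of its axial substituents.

equatorial

C1 and C3 have the same parity, so for the trans isomer the two substituents are one axial and one equatorial in each chair.
Chair I (trifluoromethyl axial, ethynyl equatorial): E = 2.42 kcal/mol.
Chair II (trifluoromethyl equatorial, ethynyl axial): E = 0.52 kcal/mol.
Chair II is the more stable (lower-energy) conformer, and in that chair the trifluoromethyl group is equatorial.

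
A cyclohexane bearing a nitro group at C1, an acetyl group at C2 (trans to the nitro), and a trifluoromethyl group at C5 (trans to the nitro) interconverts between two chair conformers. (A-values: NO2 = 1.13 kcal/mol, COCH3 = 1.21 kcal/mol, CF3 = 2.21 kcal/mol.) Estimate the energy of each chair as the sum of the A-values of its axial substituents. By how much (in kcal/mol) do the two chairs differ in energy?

Chair I (nitro axial, acetyl axial, trifluoromethyl equatorial): E = 2.34 kcal/mol.
Chair II (nitro equatorial, acetyl equatorial, trifluoromethyl axial): E = 2.21 kcal/mol.
ΔE = 2.34 − 2.21 = 0.13 kcal/mol; chair II is more stable.

0.13 kcal/mol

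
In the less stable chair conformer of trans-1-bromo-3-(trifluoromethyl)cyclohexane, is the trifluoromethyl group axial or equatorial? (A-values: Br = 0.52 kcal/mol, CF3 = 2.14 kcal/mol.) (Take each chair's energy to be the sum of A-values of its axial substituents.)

C1 and C3 have the same parity, so for the trans isomer the two substituents are one axial and one equatorial in each chair.
Chair I (bromo axial, trifluoromethyl equatorial): E = 0.52 kcal/mol.
Chair II (bromo equatorial, trifluoromethyl axial): E = 2.14 kcal/mol.
Chair II is the less stable (higher-energy) conformer, and in that chair the trifluoromethyl group is axial.

axial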